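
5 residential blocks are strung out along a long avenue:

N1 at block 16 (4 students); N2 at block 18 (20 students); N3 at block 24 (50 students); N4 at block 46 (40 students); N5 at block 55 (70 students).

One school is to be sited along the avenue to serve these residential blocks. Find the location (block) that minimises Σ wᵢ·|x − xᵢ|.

For a sum of weighted absolute distances on a line, the optimum is the weighted median (not the mean). Total weight W = 184; half-weight = 92.
Sort by position and accumulate weight:
  block 16 (N1, w=4) → cum 4
  block 18 (N2, w=20) → cum 24
  block 24 (N3, w=50) → cum 74
  block 46 (N4, w=40) → cum 114  ≥ 92 → median here
  block 55 (N5, w=70) → cum 184
Optimal location: block 46.

x = 46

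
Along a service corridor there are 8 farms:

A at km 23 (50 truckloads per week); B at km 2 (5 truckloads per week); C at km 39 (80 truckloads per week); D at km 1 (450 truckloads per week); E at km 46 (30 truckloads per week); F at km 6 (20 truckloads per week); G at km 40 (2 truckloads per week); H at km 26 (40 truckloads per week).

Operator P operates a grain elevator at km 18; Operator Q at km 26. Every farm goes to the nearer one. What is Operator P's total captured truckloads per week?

475

The indifferent point is the midpoint (18+26)/2 = 22; farms left of it (closer to Operator P at 18) go to Operator P, those right go to Operator Q.
  D at 1 (w=450) → Operator P
  B at 2 (w=5) → Operator P
  F at 6 (w=20) → Operator P
  A at 23 (w=50) → Operator Q
  H at 26 (w=40) → Operator Q
  C at 39 (w=80) → Operator Q
  G at 40 (w=2) → Operator Q
  E at 46 (w=30) → Operator Q
Operator P captures 475; Operator Q captures 202.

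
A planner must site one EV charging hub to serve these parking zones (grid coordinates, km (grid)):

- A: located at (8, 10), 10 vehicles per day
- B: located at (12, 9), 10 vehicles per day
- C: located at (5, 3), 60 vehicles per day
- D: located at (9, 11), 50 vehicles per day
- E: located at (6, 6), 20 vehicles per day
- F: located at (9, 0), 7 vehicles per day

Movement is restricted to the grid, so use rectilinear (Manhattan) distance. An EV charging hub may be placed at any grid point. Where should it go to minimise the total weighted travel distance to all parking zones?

Manhattan distance separates: Σwᵢ(|x−xᵢ|+|y−yᵢ|) = Σwᵢ|x−xᵢ| + Σwᵢ|y−yᵢ|, so x and y are optimised independently as 1-D weighted medians.
Total weight W = 157; half = 78.5.
x-coordinate, sorted with cumulative weight:
  x=5 (C, w=60) cum 60
  x=6 (E, w=20) cum 80  ← median
  x=8 (A, w=10) cum 90
  x=9 (D, w=50) cum 140
  x=9 (F, w=7) cum 147
  x=12 (B, w=10) cum 157
⇒ x* = 6
y-coordinate, sorted with cumulative weight:
  y=0 (F, w=7) cum 7
  y=3 (C, w=60) cum 67
  y=6 (E, w=20) cum 87  ← median
  y=9 (B, w=10) cum 97
  y=10 (A, w=10) cum 107
  y=11 (D, w=50) cum 157
⇒ y* = 6

(6, 6)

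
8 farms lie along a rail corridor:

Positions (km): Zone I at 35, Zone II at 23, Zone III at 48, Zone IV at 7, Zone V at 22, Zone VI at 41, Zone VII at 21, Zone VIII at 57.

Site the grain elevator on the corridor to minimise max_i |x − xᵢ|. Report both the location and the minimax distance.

location 32, max distance 25

The 1-center on a line is the midpoint of the two extreme points: leftmost at 7, rightmost at 57.
Optimal location = (7 + 57)/2 = 32; maximum distance = (57 − 7)/2 = 25.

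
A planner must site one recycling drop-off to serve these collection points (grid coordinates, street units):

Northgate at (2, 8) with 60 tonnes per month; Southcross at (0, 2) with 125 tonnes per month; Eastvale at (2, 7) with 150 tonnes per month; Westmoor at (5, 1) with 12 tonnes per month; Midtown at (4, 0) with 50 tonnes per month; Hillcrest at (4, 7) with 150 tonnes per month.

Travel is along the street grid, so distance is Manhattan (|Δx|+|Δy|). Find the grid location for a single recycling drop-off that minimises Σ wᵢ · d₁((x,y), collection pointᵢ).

(2, 7)

Manhattan distance separates: Σwᵢ(|x−xᵢ|+|y−yᵢ|) = Σwᵢ|x−xᵢ| + Σwᵢ|y−yᵢ|, so x and y are optimised independently as 1-D weighted medians.
Total weight W = 547; half = 273.5.
x-coordinate, sorted with cumulative weight:
  x=0 (Southcross, w=125) cum 125
  x=2 (Northgate, w=60) cum 185
  x=2 (Eastvale, w=150) cum 335  ← median
  x=4 (Midtown, w=50) cum 385
  x=4 (Hillcrest, w=150) cum 535
  x=5 (Westmoor, w=12) cum 547
⇒ x* = 2
y-coordinate, sorted with cumulative weight:
  y=0 (Midtown, w=50) cum 50
  y=1 (Westmoor, w=12) cum 62
  y=2 (Southcross, w=125) cum 187
  y=7 (Eastvale, w=150) cum 337  ← median
  y=7 (Hillcrest, w=150) cum 487
  y=8 (Northgate, w=60) cum 547
⇒ y* = 7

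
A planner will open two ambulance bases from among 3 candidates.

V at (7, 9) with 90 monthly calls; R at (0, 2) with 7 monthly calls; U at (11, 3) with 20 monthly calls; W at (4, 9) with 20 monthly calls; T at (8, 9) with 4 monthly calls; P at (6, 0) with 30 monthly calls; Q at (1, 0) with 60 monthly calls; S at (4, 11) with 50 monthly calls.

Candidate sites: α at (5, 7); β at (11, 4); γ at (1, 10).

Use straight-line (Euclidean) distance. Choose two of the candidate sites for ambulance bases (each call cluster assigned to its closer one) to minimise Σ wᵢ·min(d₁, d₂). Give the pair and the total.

{α, β}, total 1265.2

Evaluate every pair (each demand assigned to the nearer of the two):
  {α, β}: total = 1265.2
  {α, γ}: total = 1361.4
  {β, γ}: total = 1660.7
Best pair: {α, β} with total 1265.2.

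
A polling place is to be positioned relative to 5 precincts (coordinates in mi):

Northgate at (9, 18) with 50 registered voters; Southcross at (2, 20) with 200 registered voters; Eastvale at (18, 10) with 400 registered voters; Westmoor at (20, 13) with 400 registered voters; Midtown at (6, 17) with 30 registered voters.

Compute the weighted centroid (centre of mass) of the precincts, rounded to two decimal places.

(15.03, 13.53)

The minimiser of Σwᵢ‖p−pᵢ‖² is the weighted centroid p* = (Σwᵢpᵢ)/(Σwᵢ).
Σwᵢ = 1080.
Σwᵢxᵢ = 50·9 + 200·2 + 400·18 + 400·20 + 30·6 = 16230.
Σwᵢyᵢ = 50·18 + 200·20 + 400·10 + 400·13 + 30·17 = 14610.
x* = 16230/1080 = 15.03, y* = 14610/1080 = 13.53.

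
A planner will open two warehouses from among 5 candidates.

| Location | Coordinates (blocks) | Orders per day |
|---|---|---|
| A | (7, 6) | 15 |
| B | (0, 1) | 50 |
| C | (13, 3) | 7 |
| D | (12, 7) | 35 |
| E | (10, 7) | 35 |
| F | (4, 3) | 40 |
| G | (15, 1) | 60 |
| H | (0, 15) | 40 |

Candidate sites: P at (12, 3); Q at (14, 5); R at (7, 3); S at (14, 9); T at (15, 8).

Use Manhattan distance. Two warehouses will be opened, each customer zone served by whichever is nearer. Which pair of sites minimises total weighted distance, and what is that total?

{P, R}, total 2032

Evaluate every pair (each demand assigned to the nearer of the two):
  {P, R}: total = 2032
  {Q, R}: total = 2046
  {R, T}: total = 2187
  {R, S}: total = 2307
  {P, S}: total = 2597
  {P, T}: total = 2677
  {P, Q}: total = 2757
  {Q, S}: total = 2971
  {Q, T}: total = 3051
  {S, T}: total = 3509
Best pair: {P, R} with total 2032.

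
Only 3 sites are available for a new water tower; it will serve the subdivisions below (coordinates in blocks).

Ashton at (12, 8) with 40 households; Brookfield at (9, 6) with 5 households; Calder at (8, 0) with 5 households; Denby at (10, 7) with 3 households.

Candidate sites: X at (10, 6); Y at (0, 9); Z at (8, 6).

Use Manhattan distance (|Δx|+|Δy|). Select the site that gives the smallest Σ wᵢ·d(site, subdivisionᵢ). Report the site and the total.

Total weighted distance at each candidate:
  X (10, 6): total = 208
  Y (0, 9): total = 701
  Z (8, 6): total = 284
Minimum is at X with total 208 blocks.

X, total 208 blocks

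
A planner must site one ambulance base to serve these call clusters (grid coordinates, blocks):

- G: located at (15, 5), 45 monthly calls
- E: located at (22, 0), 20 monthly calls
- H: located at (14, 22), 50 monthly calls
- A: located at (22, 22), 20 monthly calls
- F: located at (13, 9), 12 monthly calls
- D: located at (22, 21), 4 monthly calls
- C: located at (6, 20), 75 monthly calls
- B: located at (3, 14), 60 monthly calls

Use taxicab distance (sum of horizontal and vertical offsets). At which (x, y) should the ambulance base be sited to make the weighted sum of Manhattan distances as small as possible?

(13, 20)

Manhattan distance separates: Σwᵢ(|x−xᵢ|+|y−yᵢ|) = Σwᵢ|x−xᵢ| + Σwᵢ|y−yᵢ|, so x and y are optimised independently as 1-D weighted medians.
Total weight W = 286; half = 143.
x-coordinate, sorted with cumulative weight:
  x=3 (B, w=60) cum 60
  x=6 (C, w=75) cum 135
  x=13 (F, w=12) cum 147  ← median
  x=14 (H, w=50) cum 197
  x=15 (G, w=45) cum 242
  x=22 (E, w=20) cum 262
  x=22 (A, w=20) cum 282
  x=22 (D, w=4) cum 286
⇒ x* = 13
y-coordinate, sorted with cumulative weight:
  y=0 (E, w=20) cum 20
  y=5 (G, w=45) cum 65
  y=9 (F, w=12) cum 77
  y=14 (B, w=60) cum 137
  y=20 (C, w=75) cum 212  ← median
  y=21 (D, w=4) cum 216
  y=22 (H, w=50) cum 266
  y=22 (A, w=20) cum 286
⇒ y* = 20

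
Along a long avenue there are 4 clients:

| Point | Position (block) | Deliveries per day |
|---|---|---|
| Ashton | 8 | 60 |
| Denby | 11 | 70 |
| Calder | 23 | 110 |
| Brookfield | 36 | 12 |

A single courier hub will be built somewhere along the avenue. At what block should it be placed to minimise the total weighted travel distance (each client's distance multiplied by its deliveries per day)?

x = 11

For a sum of weighted absolute distances on a line, the optimum is the weighted median (not the mean). Total weight W = 252; half-weight = 126.
Sort by position and accumulate weight:
  block 8 (Ashton, w=60) → cum 60
  block 11 (Denby, w=70) → cum 130  ≥ 126 → median here
  block 23 (Calder, w=110) → cum 240
  block 36 (Brookfield, w=12) → cum 252
Optimal location: block 11.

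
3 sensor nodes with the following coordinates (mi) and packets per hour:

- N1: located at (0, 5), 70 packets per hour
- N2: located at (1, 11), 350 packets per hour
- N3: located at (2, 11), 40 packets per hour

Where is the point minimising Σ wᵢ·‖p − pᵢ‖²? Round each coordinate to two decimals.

The minimiser of Σwᵢ‖p−pᵢ‖² is the weighted centroid p* = (Σwᵢpᵢ)/(Σwᵢ).
Σwᵢ = 460.
Σwᵢxᵢ = 70·0 + 350·1 + 40·2 = 430.
Σwᵢyᵢ = 70·5 + 350·11 + 40·11 = 4640.
x* = 430/460 = 0.93, y* = 4640/460 = 10.09.

(0.93, 10.09)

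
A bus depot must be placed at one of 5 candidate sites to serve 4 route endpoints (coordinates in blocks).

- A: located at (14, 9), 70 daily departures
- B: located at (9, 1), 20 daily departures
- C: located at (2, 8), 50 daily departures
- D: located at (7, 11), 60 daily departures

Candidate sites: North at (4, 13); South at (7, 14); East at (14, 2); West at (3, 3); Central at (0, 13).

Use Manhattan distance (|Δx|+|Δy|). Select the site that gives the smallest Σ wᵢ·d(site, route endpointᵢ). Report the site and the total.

South, total 1870 blocks

Total weighted distance at each candidate:
  North (4, 13): total = 1970
  South (7, 14): total = 1870
  East (14, 2): total = 2470
  West (3, 3): total = 2370
  Central (0, 13): total = 2570
Minimum is at South with total 1870 blocks.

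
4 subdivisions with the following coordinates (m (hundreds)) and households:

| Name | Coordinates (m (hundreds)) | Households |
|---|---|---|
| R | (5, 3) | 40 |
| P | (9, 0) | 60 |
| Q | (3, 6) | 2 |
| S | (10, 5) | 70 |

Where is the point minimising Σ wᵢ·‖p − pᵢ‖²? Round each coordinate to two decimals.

The minimiser of Σwᵢ‖p−pᵢ‖² is the weighted centroid p* = (Σwᵢpᵢ)/(Σwᵢ).
Σwᵢ = 172.
Σwᵢxᵢ = 40·5 + 60·9 + 2·3 + 70·10 = 1446.
Σwᵢyᵢ = 40·3 + 60·0 + 2·6 + 70·5 = 482.
x* = 1446/172 = 8.41, y* = 482/172 = 2.80.

(8.41, 2.80)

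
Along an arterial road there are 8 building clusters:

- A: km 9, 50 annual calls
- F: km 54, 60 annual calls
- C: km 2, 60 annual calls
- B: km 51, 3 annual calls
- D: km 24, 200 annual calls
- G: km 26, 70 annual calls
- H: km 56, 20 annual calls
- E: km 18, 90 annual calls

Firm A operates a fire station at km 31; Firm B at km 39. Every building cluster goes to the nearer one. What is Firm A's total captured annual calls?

The indifferent point is the midpoint (31+39)/2 = 35; building clusters left of it (closer to Firm A at 31) go to Firm A, those right go to Firm B.
  C at 2 (w=60) → Firm A
  A at 9 (w=50) → Firm A
  E at 18 (w=90) → Firm A
  D at 24 (w=200) → Firm A
  G at 26 (w=70) → Firm A
  B at 51 (w=3) → Firm B
  F at 54 (w=60) → Firm B
  H at 56 (w=20) → Firm B
Firm A captures 470; Firm B captures 83.

470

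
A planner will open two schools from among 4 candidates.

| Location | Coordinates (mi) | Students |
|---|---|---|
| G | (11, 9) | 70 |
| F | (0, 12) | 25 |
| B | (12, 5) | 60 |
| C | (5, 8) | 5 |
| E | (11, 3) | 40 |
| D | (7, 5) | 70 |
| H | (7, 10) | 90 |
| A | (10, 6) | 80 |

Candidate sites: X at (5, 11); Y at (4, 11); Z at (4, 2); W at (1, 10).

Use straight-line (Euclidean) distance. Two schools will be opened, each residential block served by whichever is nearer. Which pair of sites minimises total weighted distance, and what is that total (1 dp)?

{X, Z}, total 2444.6

Evaluate every pair (each demand assigned to the nearer of the two):
  {X, Z}: total = 2444.6
  {Y, Z}: total = 2582.5
  {X, W}: total = 2676.4
  {X, Y}: total = 2723.6
  {Z, W}: total = 2980.6
  {Y, W}: total = 2985.5
Best pair: {X, Z} with total 2444.6.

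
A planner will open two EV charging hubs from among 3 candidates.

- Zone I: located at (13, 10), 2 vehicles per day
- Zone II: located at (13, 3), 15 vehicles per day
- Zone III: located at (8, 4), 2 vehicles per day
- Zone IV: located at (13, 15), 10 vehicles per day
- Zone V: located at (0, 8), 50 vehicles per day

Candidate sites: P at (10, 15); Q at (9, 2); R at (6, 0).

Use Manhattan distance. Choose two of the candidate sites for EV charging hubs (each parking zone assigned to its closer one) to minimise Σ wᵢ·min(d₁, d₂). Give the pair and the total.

{P, Q}, total 877

Evaluate every pair (each demand assigned to the nearer of the two):
  {P, Q}: total = 877
  {P, R}: total = 908
  {Q, R}: total = 975
Best pair: {P, Q} with total 877.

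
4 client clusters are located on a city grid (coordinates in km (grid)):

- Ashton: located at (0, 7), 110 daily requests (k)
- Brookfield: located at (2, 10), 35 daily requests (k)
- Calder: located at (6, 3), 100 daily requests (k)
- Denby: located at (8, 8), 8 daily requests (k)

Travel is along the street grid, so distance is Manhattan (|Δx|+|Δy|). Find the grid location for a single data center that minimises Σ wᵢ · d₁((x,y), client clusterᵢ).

Manhattan distance separates: Σwᵢ(|x−xᵢ|+|y−yᵢ|) = Σwᵢ|x−xᵢ| + Σwᵢ|y−yᵢ|, so x and y are optimised independently as 1-D weighted medians.
Total weight W = 253; half = 126.5.
x-coordinate, sorted with cumulative weight:
  x=0 (Ashton, w=110) cum 110
  x=2 (Brookfield, w=35) cum 145  ← median
  x=6 (Calder, w=100) cum 245
  x=8 (Denby, w=8) cum 253
⇒ x* = 2
y-coordinate, sorted with cumulative weight:
  y=3 (Calder, w=100) cum 100
  y=7 (Ashton, w=110) cum 210  ← median
  y=8 (Denby, w=8) cum 218
  y=10 (Brookfield, w=35) cum 253
⇒ y* = 7

(2, 7)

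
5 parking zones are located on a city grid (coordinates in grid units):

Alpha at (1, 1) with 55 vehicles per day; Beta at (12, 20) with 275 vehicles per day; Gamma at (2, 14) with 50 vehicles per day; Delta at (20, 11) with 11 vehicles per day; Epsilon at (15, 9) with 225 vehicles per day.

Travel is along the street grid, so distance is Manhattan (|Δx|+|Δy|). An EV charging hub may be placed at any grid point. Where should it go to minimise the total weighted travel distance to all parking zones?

(12, 14)

Manhattan distance separates: Σwᵢ(|x−xᵢ|+|y−yᵢ|) = Σwᵢ|x−xᵢ| + Σwᵢ|y−yᵢ|, so x and y are optimised independently as 1-D weighted medians.
Total weight W = 616; half = 308.
x-coordinate, sorted with cumulative weight:
  x=1 (Alpha, w=55) cum 55
  x=2 (Gamma, w=50) cum 105
  x=12 (Beta, w=275) cum 380  ← median
  x=15 (Epsilon, w=225) cum 605
  x=20 (Delta, w=11) cum 616
⇒ x* = 12
y-coordinate, sorted with cumulative weight:
  y=1 (Alpha, w=55) cum 55
  y=9 (Epsilon, w=225) cum 280
  y=11 (Delta, w=11) cum 291
  y=14 (Gamma, w=50) cum 341  ← median
  y=20 (Beta, w=275) cum 616
⇒ y* = 14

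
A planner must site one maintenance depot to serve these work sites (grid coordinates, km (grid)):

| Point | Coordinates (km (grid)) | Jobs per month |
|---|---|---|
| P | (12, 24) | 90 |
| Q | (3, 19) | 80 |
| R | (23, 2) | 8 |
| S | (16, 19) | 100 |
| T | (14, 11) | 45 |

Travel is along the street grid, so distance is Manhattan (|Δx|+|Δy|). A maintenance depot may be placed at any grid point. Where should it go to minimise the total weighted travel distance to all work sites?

(12, 19)

Manhattan distance separates: Σwᵢ(|x−xᵢ|+|y−yᵢ|) = Σwᵢ|x−xᵢ| + Σwᵢ|y−yᵢ|, so x and y are optimised independently as 1-D weighted medians.
Total weight W = 323; half = 161.5.
x-coordinate, sorted with cumulative weight:
  x=3 (Q, w=80) cum 80
  x=12 (P, w=90) cum 170  ← median
  x=14 (T, w=45) cum 215
  x=16 (S, w=100) cum 315
  x=23 (R, w=8) cum 323
⇒ x* = 12
y-coordinate, sorted with cumulative weight:
  y=2 (R, w=8) cum 8
  y=11 (T, w=45) cum 53
  y=19 (Q, w=80) cum 133
  y=19 (S, w=100) cum 233  ← median
  y=24 (P, w=90) cum 323
⇒ y* = 19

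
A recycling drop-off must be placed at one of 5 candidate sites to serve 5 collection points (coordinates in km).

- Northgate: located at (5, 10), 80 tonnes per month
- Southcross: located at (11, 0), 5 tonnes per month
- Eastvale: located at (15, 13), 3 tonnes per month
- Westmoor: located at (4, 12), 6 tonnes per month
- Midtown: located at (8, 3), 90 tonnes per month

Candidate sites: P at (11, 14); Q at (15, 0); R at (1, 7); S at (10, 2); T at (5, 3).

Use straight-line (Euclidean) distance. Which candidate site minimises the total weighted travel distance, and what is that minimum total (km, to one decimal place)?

T, total 960.3 km

Total weighted distance at each candidate:
  P (11, 14): total = 1729.1
  Q (15, 0): total = 1973.5
  R (1, 7): total = 1267.3
  S (10, 2): total = 1073.4
  T (5, 3): total = 960.3
Minimum is at T with total 960.3 km.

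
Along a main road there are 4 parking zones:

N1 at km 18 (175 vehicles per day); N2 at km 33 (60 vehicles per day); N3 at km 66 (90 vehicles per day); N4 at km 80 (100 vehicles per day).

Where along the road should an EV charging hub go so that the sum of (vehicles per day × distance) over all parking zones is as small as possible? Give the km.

x = 33

For a sum of weighted absolute distances on a line, the optimum is the weighted median (not the mean). Total weight W = 425; half-weight = 212.5.
Sort by position and accumulate weight:
  km 18 (N1, w=175) → cum 175
  km 33 (N2, w=60) → cum 235  ≥ 212.5 → median here
  km 66 (N3, w=90) → cum 325
  km 80 (N4, w=100) → cum 425
Optimal location: km 33.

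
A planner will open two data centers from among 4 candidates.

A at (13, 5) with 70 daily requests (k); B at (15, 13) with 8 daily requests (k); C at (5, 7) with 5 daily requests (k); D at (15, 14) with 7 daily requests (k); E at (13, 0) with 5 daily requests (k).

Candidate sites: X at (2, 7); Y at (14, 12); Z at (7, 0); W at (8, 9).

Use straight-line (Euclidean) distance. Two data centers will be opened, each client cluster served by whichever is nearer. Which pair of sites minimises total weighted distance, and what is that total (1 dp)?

{Y, W}, total 544.7

Evaluate every pair (each demand assigned to the nearer of the two):
  {Y, W}: total = 544.7
  {Y, Z}: total = 588.3
  {X, Y}: total = 597.1
  {Z, W}: total = 621.0
  {X, W}: total = 639.4
  {X, Z}: total = 809.6
Best pair: {Y, W} with total 544.7.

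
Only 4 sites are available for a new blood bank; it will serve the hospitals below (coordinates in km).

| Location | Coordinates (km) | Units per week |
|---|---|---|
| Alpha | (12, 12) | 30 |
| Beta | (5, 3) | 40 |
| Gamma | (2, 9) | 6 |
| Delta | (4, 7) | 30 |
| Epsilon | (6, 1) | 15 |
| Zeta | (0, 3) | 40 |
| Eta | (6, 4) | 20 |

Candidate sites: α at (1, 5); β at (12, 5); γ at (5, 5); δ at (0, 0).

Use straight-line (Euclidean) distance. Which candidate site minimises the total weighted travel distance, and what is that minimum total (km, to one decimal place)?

γ, total 779.6 km

Total weighted distance at each candidate:
  α (1, 5): total = 990.4
  β (12, 5): total = 1529.7
  γ (5, 5): total = 779.6
  δ (0, 0): total = 1395.0
Minimum is at γ with total 779.6 km.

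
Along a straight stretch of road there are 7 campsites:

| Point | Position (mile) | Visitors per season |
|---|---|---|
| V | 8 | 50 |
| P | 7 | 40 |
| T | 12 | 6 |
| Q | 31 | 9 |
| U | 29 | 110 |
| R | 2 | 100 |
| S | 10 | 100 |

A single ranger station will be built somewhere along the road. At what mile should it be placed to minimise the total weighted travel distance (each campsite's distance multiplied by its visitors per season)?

x = 10

For a sum of weighted absolute distances on a line, the optimum is the weighted median (not the mean). Total weight W = 415; half-weight = 207.5.
Sort by position and accumulate weight:
  mile 2 (R, w=100) → cum 100
  mile 7 (P, w=40) → cum 140
  mile 8 (V, w=50) → cum 190
  mile 10 (S, w=100) → cum 290  ≥ 207.5 → median here
  mile 12 (T, w=6) → cum 296
  mile 29 (U, w=110) → cum 406
  mile 31 (Q, w=9) → cum 415
Optimal location: mile 10.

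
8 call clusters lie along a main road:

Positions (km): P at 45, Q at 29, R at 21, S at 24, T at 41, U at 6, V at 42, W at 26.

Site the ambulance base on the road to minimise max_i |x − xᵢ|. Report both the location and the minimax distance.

location 25.5, max distance 19.5

The 1-center on a line is the midpoint of the two extreme points: leftmost at 6, rightmost at 45.
Optimal location = (6 + 45)/2 = 25.5; maximum distance = (45 − 6)/2 = 19.5.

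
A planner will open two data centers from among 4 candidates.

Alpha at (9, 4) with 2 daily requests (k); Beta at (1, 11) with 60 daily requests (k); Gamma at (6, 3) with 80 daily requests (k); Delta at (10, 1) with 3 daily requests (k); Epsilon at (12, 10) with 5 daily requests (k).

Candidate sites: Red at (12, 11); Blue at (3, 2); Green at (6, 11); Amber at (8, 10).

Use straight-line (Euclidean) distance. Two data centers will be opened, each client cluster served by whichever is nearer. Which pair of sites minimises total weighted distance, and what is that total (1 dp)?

Evaluate every pair (each demand assigned to the nearer of the two):
  {Blue, Green}: total = 617.3
  {Blue, Amber}: total = 730.6
  {Red, Blue}: total = 845.0
  {Green, Amber}: total = 942.2
  {Red, Green}: total = 990.8
  {Red, Amber}: total = 1051.5
Best pair: {Blue, Green} with total 617.3.

{Blue, Green}, total 617.3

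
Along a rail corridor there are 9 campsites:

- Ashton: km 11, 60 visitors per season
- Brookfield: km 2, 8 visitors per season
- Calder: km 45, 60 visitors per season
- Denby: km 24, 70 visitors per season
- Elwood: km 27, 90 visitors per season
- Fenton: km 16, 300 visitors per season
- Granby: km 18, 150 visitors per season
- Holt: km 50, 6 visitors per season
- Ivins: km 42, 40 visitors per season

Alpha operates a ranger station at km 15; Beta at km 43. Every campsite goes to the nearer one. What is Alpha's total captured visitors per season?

The indifferent point is the midpoint (15+43)/2 = 29; campsites left of it (closer to Alpha at 15) go to Alpha, those right go to Beta.
  Brookfield at 2 (w=8) → Alpha
  Ashton at 11 (w=60) → Alpha
  Fenton at 16 (w=300) → Alpha
  Granby at 18 (w=150) → Alpha
  Denby at 24 (w=70) → Alpha
  Elwood at 27 (w=90) → Alpha
  Ivins at 42 (w=40) → Beta
  Calder at 45 (w=60) → Beta
  Holt at 50 (w=6) → Beta
Alpha captures 678; Beta captures 106.

678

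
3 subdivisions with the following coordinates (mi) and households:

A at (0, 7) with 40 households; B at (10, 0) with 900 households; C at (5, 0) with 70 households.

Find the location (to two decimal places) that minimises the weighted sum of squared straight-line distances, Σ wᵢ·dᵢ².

The minimiser of Σwᵢ‖p−pᵢ‖² is the weighted centroid p* = (Σwᵢpᵢ)/(Σwᵢ).
Σwᵢ = 1010.
Σwᵢxᵢ = 40·0 + 900·10 + 70·5 = 9350.
Σwᵢyᵢ = 40·7 + 900·0 + 70·0 = 280.
x* = 9350/1010 = 9.26, y* = 280/1010 = 0.28.

(9.26, 0.28)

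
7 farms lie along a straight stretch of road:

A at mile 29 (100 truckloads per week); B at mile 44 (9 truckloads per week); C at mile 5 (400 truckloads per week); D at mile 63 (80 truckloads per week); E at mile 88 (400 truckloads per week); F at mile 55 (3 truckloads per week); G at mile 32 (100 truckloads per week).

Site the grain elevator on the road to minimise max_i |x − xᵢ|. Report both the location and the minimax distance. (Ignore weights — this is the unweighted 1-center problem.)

location 46.5, max distance 41.5

The 1-center on a line is the midpoint of the two extreme points: leftmost at 5, rightmost at 88.
Optimal location = (5 + 88)/2 = 46.5; maximum distance = (88 − 5)/2 = 41.5.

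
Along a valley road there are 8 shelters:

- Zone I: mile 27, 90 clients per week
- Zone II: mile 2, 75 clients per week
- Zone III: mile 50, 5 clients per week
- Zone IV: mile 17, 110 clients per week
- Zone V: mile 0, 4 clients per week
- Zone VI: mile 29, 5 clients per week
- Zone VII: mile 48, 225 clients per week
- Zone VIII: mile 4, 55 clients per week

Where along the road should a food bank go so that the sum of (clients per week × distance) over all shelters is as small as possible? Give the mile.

x = 27

For a sum of weighted absolute distances on a line, the optimum is the weighted median (not the mean). Total weight W = 569; half-weight = 284.5.
Sort by position and accumulate weight:
  mile 0 (Zone V, w=4) → cum 4
  mile 2 (Zone II, w=75) → cum 79
  mile 4 (Zone VIII, w=55) → cum 134
  mile 17 (Zone IV, w=110) → cum 244
  mile 27 (Zone I, w=90) → cum 334  ≥ 284.5 → median here
  mile 29 (Zone VI, w=5) → cum 339
  mile 48 (Zone VII, w=225) → cum 564
  mile 50 (Zone III, w=5) → cum 569
Optimal location: mile 27.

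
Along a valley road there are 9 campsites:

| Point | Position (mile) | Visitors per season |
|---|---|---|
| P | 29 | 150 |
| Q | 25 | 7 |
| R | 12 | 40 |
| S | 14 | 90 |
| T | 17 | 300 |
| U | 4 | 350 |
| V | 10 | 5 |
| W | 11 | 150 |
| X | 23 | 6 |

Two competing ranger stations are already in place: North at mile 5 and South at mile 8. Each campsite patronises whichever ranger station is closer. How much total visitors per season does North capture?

The indifferent point is the midpoint (5+8)/2 = 6.5; campsites left of it (closer to North at 5) go to North, those right go to South.
  U at 4 (w=350) → North
  V at 10 (w=5) → South
  W at 11 (w=150) → South
  R at 12 (w=40) → South
  S at 14 (w=90) → South
  T at 17 (w=300) → South
  X at 23 (w=6) → South
  Q at 25 (w=7) → South
  P at 29 (w=150) → South
North captures 350; South captures 748.

350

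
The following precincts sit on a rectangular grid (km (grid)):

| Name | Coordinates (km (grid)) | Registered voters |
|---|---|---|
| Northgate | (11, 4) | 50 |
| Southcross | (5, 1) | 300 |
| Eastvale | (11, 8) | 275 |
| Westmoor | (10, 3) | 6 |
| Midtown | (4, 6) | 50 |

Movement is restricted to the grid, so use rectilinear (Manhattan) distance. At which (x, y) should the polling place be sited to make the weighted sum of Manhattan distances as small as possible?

(5, 4)

Manhattan distance separates: Σwᵢ(|x−xᵢ|+|y−yᵢ|) = Σwᵢ|x−xᵢ| + Σwᵢ|y−yᵢ|, so x and y are optimised independently as 1-D weighted medians.
Total weight W = 681; half = 340.5.
x-coordinate, sorted with cumulative weight:
  x=4 (Midtown, w=50) cum 50
  x=5 (Southcross, w=300) cum 350  ← median
  x=10 (Westmoor, w=6) cum 356
  x=11 (Northgate, w=50) cum 406
  x=11 (Eastvale, w=275) cum 681
⇒ x* = 5
y-coordinate, sorted with cumulative weight:
  y=1 (Southcross, w=300) cum 300
  y=3 (Westmoor, w=6) cum 306
  y=4 (Northgate, w=50) cum 356  ← median
  y=6 (Midtown, w=50) cum 406
  y=8 (Eastvale, w=275) cum 681
⇒ y* = 4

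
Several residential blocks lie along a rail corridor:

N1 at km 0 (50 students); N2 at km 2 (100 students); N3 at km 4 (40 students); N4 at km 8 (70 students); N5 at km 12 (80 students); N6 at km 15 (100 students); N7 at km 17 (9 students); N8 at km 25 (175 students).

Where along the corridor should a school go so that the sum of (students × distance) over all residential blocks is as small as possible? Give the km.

For a sum of weighted absolute distances on a line, the optimum is the weighted median (not the mean). Total weight W = 624; half-weight = 312.
Sort by position and accumulate weight:
  km 0 (N1, w=50) → cum 50
  km 2 (N2, w=100) → cum 150
  km 4 (N3, w=40) → cum 190
  km 8 (N4, w=70) → cum 260
  km 12 (N5, w=80) → cum 340  ≥ 312 → median here
  km 15 (N6, w=100) → cum 440
  km 17 (N7, w=9) → cum 449
  km 25 (N8, w=175) → cum 624
Optimal location: km 12.

x = 12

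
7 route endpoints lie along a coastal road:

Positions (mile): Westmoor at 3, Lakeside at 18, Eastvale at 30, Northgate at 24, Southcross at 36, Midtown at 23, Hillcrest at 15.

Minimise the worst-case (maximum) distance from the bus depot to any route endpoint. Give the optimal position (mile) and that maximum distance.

The 1-center on a line is the midpoint of the two extreme points: leftmost at 3, rightmost at 36.
Optimal location = (3 + 36)/2 = 19.5; maximum distance = (36 − 3)/2 = 16.5.

location 19.5, max distance 16.5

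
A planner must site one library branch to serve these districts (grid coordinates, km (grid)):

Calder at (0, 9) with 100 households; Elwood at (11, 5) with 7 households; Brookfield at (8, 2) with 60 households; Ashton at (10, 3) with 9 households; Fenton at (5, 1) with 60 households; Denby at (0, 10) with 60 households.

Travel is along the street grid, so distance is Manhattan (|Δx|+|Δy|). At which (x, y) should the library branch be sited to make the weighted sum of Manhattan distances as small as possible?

(0, 9)

Manhattan distance separates: Σwᵢ(|x−xᵢ|+|y−yᵢ|) = Σwᵢ|x−xᵢ| + Σwᵢ|y−yᵢ|, so x and y are optimised independently as 1-D weighted medians.
Total weight W = 296; half = 148.
x-coordinate, sorted with cumulative weight:
  x=0 (Calder, w=100) cum 100
  x=0 (Denby, w=60) cum 160  ← median
  x=5 (Fenton, w=60) cum 220
  x=8 (Brookfield, w=60) cum 280
  x=10 (Ashton, w=9) cum 289
  x=11 (Elwood, w=7) cum 296
⇒ x* = 0
y-coordinate, sorted with cumulative weight:
  y=1 (Fenton, w=60) cum 60
  y=2 (Brookfield, w=60) cum 120
  y=3 (Ashton, w=9) cum 129
  y=5 (Elwood, w=7) cum 136
  y=9 (Calder, w=100) cum 236  ← median
  y=10 (Denby, w=60) cum 296
⇒ y* = 9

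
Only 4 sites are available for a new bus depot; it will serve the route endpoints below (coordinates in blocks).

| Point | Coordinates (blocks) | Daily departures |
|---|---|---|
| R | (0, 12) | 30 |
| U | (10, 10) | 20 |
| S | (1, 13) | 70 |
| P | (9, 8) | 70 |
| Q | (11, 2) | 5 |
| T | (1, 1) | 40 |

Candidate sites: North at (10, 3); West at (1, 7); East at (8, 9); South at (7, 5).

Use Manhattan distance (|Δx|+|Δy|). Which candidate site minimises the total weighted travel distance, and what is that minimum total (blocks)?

West, total 1785 blocks

Total weighted distance at each candidate:
  North (10, 3): total = 2910
  West (1, 7): total = 1785
  East (8, 9): total = 1950
  South (7, 5): total = 2345
Minimum is at West with total 1785 blocks.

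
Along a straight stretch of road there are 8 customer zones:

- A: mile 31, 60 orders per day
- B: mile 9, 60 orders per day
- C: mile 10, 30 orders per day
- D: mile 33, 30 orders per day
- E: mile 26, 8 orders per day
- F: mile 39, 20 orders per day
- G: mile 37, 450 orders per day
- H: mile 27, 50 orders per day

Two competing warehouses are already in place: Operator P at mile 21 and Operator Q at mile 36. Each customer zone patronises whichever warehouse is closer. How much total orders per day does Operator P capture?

The indifferent point is the midpoint (21+36)/2 = 28.5; customer zones left of it (closer to Operator P at 21) go to Operator P, those right go to Operator Q.
  B at 9 (w=60) → Operator P
  C at 10 (w=30) → Operator P
  E at 26 (w=8) → Operator P
  H at 27 (w=50) → Operator P
  A at 31 (w=60) → Operator Q
  D at 33 (w=30) → Operator Q
  G at 37 (w=450) → Operator Q
  F at 39 (w=20) → Operator Q
Operator P captures 148; Operator Q captures 560.

148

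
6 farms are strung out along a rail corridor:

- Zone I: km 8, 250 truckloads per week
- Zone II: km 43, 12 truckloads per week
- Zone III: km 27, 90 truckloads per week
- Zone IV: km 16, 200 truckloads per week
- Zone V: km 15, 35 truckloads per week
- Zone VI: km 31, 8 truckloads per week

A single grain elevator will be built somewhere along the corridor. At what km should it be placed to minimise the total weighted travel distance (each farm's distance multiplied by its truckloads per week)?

x = 16

For a sum of weighted absolute distances on a line, the optimum is the weighted median (not the mean). Total weight W = 595; half-weight = 297.5.
Sort by position and accumulate weight:
  km 8 (Zone I, w=250) → cum 250
  km 15 (Zone V, w=35) → cum 285
  km 16 (Zone IV, w=200) → cum 485  ≥ 297.5 → median here
  km 27 (Zone III, w=90) → cum 575
  km 31 (Zone VI, w=8) → cum 583
  km 43 (Zone II, w=12) → cum 595
Optimal location: km 16.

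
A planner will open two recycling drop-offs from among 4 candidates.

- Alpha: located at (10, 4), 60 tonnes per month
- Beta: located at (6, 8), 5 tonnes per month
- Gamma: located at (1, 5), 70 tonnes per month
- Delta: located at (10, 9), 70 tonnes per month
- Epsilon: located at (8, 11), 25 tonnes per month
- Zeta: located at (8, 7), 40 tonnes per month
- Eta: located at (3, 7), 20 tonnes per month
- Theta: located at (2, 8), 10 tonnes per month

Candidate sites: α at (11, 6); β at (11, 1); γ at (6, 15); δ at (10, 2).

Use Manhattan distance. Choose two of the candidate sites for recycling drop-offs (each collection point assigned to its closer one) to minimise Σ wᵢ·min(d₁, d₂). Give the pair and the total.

{α, δ}, total 1855

Evaluate every pair (each demand assigned to the nearer of the two):
  {α, δ}: total = 1855
  {α, γ}: total = 1865
  {α, β}: total = 1915
  {γ, δ}: total = 2245
  {β, δ}: total = 2435
  {β, γ}: total = 2725
Best pair: {α, δ} with total 1855.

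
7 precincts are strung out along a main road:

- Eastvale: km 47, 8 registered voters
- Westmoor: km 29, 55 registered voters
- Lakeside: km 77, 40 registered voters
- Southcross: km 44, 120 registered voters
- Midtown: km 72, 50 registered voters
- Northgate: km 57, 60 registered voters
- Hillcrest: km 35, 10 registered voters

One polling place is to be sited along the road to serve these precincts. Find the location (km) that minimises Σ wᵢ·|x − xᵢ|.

For a sum of weighted absolute distances on a line, the optimum is the weighted median (not the mean). Total weight W = 343; half-weight = 171.5.
Sort by position and accumulate weight:
  km 29 (Westmoor, w=55) → cum 55
  km 35 (Hillcrest, w=10) → cum 65
  km 44 (Southcross, w=120) → cum 185  ≥ 171.5 → median here
  km 47 (Eastvale, w=8) → cum 193
  km 57 (Northgate, w=60) → cum 253
  km 72 (Midtown, w=50) → cum 303
  km 77 (Lakeside, w=40) → cum 343
Optimal location: km 44.

x = 44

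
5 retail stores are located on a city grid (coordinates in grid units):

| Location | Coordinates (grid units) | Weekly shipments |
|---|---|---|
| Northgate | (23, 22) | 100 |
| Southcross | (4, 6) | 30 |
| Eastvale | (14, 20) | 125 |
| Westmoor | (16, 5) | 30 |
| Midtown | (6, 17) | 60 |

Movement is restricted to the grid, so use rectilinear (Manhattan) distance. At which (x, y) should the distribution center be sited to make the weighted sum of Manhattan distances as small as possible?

Manhattan distance separates: Σwᵢ(|x−xᵢ|+|y−yᵢ|) = Σwᵢ|x−xᵢ| + Σwᵢ|y−yᵢ|, so x and y are optimised independently as 1-D weighted medians.
Total weight W = 345; half = 172.5.
x-coordinate, sorted with cumulative weight:
  x=4 (Southcross, w=30) cum 30
  x=6 (Midtown, w=60) cum 90
  x=14 (Eastvale, w=125) cum 215  ← median
  x=16 (Westmoor, w=30) cum 245
  x=23 (Northgate, w=100) cum 345
⇒ x* = 14
y-coordinate, sorted with cumulative weight:
  y=5 (Westmoor, w=30) cum 30
  y=6 (Southcross, w=30) cum 60
  y=17 (Midtown, w=60) cum 120
  y=20 (Eastvale, w=125) cum 245  ← median
  y=22 (Northgate, w=100) cum 345
⇒ y* = 20

(14, 20)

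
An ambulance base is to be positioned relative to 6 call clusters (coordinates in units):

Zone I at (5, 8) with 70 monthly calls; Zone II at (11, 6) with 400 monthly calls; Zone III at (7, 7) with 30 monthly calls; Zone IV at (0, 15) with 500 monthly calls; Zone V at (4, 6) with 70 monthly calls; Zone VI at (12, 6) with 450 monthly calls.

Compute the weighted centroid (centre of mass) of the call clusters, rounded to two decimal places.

The minimiser of Σwᵢ‖p−pᵢ‖² is the weighted centroid p* = (Σwᵢpᵢ)/(Σwᵢ).
Σwᵢ = 1520.
Σwᵢxᵢ = 70·5 + 400·11 + 30·7 + 500·0 + 70·4 + 450·12 = 10640.
Σwᵢyᵢ = 70·8 + 400·6 + 30·7 + 500·15 + 70·6 + 450·6 = 13790.
x* = 10640/1520 = 7.00, y* = 13790/1520 = 9.07.

(7.00, 9.07)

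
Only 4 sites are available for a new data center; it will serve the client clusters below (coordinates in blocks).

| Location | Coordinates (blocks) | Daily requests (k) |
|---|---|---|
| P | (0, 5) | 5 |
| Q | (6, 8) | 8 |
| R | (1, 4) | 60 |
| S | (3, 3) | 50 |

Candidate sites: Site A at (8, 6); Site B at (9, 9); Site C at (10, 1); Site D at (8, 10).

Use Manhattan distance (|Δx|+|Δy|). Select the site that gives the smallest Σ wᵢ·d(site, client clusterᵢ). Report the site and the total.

Total weighted distance at each candidate:
  Site A (8, 6): total = 1017
  Site B (9, 9): total = 1477
  Site C (10, 1): total = 1328
  Site D (8, 10): total = 1477
Minimum is at Site A with total 1017 blocks.

Site A, total 1017 blocks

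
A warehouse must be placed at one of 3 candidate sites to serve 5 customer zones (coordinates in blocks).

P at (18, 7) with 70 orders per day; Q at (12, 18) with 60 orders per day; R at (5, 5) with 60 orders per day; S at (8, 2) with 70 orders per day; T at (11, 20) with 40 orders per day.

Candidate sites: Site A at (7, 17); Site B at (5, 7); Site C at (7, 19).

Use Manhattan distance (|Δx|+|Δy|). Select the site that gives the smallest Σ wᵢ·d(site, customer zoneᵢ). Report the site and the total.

Total weighted distance at each candidate:
  Site A (7, 17): total = 4070
  Site B (5, 7): total = 3430
  Site C (7, 19): total = 4390
Minimum is at Site B with total 3430 blocks.

Site B, total 3430 blocks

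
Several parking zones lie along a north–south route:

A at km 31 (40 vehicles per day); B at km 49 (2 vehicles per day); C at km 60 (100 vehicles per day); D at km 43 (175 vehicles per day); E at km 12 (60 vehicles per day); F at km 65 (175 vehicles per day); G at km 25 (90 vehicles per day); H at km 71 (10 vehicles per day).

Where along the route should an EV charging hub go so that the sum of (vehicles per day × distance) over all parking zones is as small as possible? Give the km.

For a sum of weighted absolute distances on a line, the optimum is the weighted median (not the mean). Total weight W = 652; half-weight = 326.
Sort by position and accumulate weight:
  km 12 (E, w=60) → cum 60
  km 25 (G, w=90) → cum 150
  km 31 (A, w=40) → cum 190
  km 43 (D, w=175) → cum 365  ≥ 326 → median here
  km 49 (B, w=2) → cum 367
  km 60 (C, w=100) → cum 467
  km 65 (F, w=175) → cum 642
  km 71 (H, w=10) → cum 652
Optimal location: km 43.

x = 43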